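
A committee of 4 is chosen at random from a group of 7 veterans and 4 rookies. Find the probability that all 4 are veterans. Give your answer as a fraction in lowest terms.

There are C(11,4) = 330 possible selections.
Selections with all veterans: C(7,4) = 35.
Probability = 35/330 = 7/66.

7/66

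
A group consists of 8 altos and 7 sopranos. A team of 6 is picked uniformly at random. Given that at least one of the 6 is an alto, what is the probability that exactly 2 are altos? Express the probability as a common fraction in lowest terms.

Work in counts. Selections with at least one alto: C(15,6) − C(7,6) = 5005 − 7 = 4998.
Of those, selections where exactly 2 are altos: C(8,2)·C(7,4) = 28·35 = 980.
Conditional probability = 980/4998 = 10/51.

10/51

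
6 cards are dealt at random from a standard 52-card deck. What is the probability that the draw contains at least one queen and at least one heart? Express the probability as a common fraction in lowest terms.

There are C(52,6) = 20358520 possible draws.
By inclusion-exclusion on the complements, draws missing all queens or all hearts: C(48,6) + C(39,6) − C(36,6) = 12271512 + 3262623 − 1947792 = 13586343.
So draws with at least one of each: 20358520 − 13586343 = 6772177, probability 6772177/20358520.

6772177/20358520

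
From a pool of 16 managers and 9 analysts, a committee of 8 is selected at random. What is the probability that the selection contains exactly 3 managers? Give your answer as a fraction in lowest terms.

1568/24035

There are C(25,8) = 1081575 ways to choose 8 from 25.
Selections with exactly 3 managers: choose 3 of the 16 managers and 5 of the 9 analysts, C(16,3)·C(9,5) = 560·126 = 70560.
Probability = 70560/1081575 = 1568/24035.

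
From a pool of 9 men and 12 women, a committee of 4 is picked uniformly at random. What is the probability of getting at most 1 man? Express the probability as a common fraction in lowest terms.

Total selections: C(21,4) = 5985.
Favorable selections (at most 1 man): C(9,0)·C(12,4) + C(9,1)·C(12,3) = 495 + 1980 = 2475.
Probability = 2475/5985 = 55/133.

55/133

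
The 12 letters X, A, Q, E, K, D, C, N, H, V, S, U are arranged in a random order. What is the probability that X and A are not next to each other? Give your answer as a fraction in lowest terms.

There are 12! = 479001600 arrangements.
Arrangements with X and A adjacent: 2·11! = 79833600.
So not adjacent: 479001600 − 79833600 = 399168000, probability 399168000/479001600 = 5/6.

5/6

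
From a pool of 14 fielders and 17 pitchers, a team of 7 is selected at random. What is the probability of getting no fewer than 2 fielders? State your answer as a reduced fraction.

187451/202275

There are C(31,7) = 2629575 ways to choose the 7.
Count the complement (fewer than 2 fielders): C(14,0)·C(17,7) + C(14,1)·C(17,6) = 19448 + 173264 = 192712.
Probability = 1 − 192712/2629575 = 2436863/2629575 = 187451/202275.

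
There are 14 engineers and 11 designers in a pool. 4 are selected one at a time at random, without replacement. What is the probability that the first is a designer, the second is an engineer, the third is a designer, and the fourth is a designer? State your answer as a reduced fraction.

21/460

Multiply the conditional probabilities at each draw: 11/25 · 14/24 · 10/23 · 9/22 = 13860/303600 = 21/460.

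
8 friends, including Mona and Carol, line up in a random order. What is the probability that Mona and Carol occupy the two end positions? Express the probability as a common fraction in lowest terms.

There are 8! = 40320 arrangements.
Place Mona and Carol at the ends in 2 ways, arrange the remaining 6 in 6! = 720 ways: 2·720 = 1440.
Probability = 1440/40320 = 1/28.

1/28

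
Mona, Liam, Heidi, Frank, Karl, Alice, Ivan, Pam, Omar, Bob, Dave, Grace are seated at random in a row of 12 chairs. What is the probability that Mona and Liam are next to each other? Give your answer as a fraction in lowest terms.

There are 12! = 479001600 arrangements.
Treat Mona and Liam as a block: 11! arrangements of the blocks × 2 orders within the block = 2·39916800 = 79833600.
Probability = 79833600/479001600 = 1/6.

1/6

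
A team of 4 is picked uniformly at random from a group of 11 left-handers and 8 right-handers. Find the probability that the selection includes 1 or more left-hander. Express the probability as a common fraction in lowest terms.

There are C(19,4) = 3876 ways to choose the 4.
The complement is all 4 are right-handers: C(8,4) = 70.
Probability = 1 − 70/3876 = 3806/3876 = 1903/1938.

1903/1938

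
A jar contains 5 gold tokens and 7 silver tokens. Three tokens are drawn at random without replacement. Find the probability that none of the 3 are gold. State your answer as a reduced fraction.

7/44

There are C(12,3) = 220 possible selections.
Selections with no gold (all silver): C(7,3) = 35.
Probability = 35/220 = 7/44.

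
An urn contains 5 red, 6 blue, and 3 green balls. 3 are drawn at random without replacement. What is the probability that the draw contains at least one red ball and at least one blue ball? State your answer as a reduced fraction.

There are C(14,3) = 364 possible draws.
By inclusion-exclusion on the complements, draws missing all red or all blue: C(9,3) + C(8,3) − C(3,3) = 84 + 56 − 1 = 139.
So draws with at least one of each: 364 − 139 = 225, probability 225/364.

225/364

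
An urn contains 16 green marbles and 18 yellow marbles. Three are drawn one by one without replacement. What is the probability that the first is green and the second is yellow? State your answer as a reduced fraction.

Multiply the conditional probabilities at each draw: 16/34 · 18/33 = 288/1122 = 48/187.

48/187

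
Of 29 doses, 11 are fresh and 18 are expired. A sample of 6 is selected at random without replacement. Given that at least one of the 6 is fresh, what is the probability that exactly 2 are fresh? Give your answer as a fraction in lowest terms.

1275/3458

Work in counts. Selections with at least one fresh: C(29,6) − C(18,6) = 475020 − 18564 = 456456.
Of those, selections where exactly 2 are fresh: C(11,2)·C(18,4) = 55·3060 = 168300.
Conditional probability = 168300/456456 = 1275/3458.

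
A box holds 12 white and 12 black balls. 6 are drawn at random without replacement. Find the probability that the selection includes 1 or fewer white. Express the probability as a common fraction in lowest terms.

There are C(24,6) = 134596 ways to choose the 6.
Favorable selections (1 or fewer white): C(12,0)·C(12,6) + C(12,1)·C(12,5) = 924 + 9504 = 10428.
Probability = 10428/134596 = 237/3059.

237/3059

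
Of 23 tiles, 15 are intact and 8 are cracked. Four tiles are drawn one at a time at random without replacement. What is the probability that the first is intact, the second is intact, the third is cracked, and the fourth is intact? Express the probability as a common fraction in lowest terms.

Multiply the conditional probabilities at each draw: 15/23 · 14/22 · 8/21 · 13/20 = 21840/212520 = 26/253.

26/253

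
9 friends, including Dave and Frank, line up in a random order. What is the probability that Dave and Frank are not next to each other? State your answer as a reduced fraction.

7/9

There are 9! = 362880 arrangements.
Arrangements with Dave and Frank adjacent: 2·8! = 80640.
So not adjacent: 362880 − 80640 = 282240, probability 282240/362880 = 7/9.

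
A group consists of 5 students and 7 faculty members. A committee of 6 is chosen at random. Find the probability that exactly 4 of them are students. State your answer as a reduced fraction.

There are C(12,6) = 924 ways to choose 6 from 12.
Selections with exactly 4 students: choose 4 of the 5 students and 2 of the 7 faculty members, C(5,4)·C(7,2) = 5·21 = 105.
Probability = 105/924 = 5/44.

5/44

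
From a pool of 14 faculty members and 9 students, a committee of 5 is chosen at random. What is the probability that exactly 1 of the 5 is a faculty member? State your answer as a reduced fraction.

252/4807

The sample space is all 5-subsets of the 23: C(23,5) = 33649.
Selections with exactly 1 faculty member: choose 1 of the 14 faculty members and 4 of the 9 students, C(14,1)·C(9,4) = 14·126 = 1764.
Probability = 1764/33649 = 252/4807.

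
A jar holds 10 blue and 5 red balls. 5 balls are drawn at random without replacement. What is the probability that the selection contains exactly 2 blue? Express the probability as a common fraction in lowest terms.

150/1001

Total number of selections: C(15,5) = 3003.
Selections with exactly 2 blue: choose 2 of the 10 blue and 3 of the 5 red, C(10,2)·C(5,3) = 45·10 = 450.
Probability = 450/3003 = 150/1001.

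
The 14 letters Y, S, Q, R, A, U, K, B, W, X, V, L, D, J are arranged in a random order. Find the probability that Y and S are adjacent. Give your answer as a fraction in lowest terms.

1/7

There are 14! = 87178291200 arrangements.
Treat Y and S as a block: 13! arrangements of the blocks × 2 orders within the block = 2·6227020800 = 12454041600.
Probability = 12454041600/87178291200 = 1/7.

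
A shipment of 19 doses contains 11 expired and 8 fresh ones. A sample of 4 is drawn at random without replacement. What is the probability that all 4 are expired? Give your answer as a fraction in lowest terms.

There are C(19,4) = 3876 possible selections.
Selections with all expired: C(11,4) = 330.
Probability = 330/3876 = 55/646.

55/646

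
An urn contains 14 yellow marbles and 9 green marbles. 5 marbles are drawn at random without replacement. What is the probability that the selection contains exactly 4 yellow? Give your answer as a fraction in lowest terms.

The sample space is all 5-subsets of the 23: C(23,5) = 33649.
Selections with exactly 4 yellow: choose 4 of the 14 yellow and 1 of the 9 green, C(14,4)·C(9,1) = 1001·9 = 9009.
Probability = 9009/33649 = 117/437.

117/437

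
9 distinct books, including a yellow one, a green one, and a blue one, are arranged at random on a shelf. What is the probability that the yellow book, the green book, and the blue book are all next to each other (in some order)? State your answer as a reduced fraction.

There are 9! = 362880 arrangements.
Treat the three as one block: 7! placements × 3! orders within the block = 5040·6 = 30240.
Probability = 30240/362880 = 1/12.

1/12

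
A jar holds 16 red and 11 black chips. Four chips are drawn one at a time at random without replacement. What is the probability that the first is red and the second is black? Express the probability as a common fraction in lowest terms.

88/351

Multiply the conditional probabilities at each draw: 16/27 · 11/26 = 176/702 = 88/351.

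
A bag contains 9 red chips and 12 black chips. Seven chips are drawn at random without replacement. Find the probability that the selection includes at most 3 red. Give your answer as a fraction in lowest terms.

220/323

Total selections: C(21,7) = 116280.
Favorable selections (at most 3 red): C(9,0)·C(12,7) + C(9,1)·C(12,6) + C(9,2)·C(12,5) + C(9,3)·C(12,4) = 792 + 8316 + 28512 + 41580 = 79200.
Probability = 79200/116280 = 220/323.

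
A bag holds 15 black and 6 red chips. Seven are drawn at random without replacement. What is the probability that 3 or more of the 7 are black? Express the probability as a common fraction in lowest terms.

There are C(21,7) = 116280 ways to choose the 7.
Count the complement (fewer than 3 black): C(15,1)·C(6,6) + C(15,2)·C(6,5) = 15 + 630 = 645.
Probability = 1 − 645/116280 = 115635/116280 = 7709/7752.

7709/7752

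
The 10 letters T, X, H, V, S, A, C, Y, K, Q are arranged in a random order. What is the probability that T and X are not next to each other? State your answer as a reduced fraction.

4/5

There are 10! = 3628800 arrangements.
Arrangements with T and X adjacent: 2·9! = 725760.
So not adjacent: 3628800 − 725760 = 2903040, probability 2903040/3628800 = 4/5.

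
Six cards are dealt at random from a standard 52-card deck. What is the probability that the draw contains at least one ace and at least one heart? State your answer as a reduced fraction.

6772177/20358520

There are C(52,6) = 20358520 possible draws.
By inclusion-exclusion on the complements, draws missing all aces or all hearts: C(48,6) + C(39,6) − C(36,6) = 12271512 + 3262623 − 1947792 = 13586343.
So draws with at least one of each: 20358520 − 13586343 = 6772177, probability 6772177/20358520.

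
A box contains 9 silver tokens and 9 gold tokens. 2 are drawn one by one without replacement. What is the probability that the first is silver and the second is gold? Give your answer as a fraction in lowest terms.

9/34

Multiply the conditional probabilities at each draw: 9/18 · 9/17 = 81/306 = 9/34.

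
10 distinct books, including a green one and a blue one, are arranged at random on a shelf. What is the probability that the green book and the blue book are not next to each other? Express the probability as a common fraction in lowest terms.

There are 10! = 3628800 arrangements.
Arrangements with the green book and the blue book adjacent: 2·9! = 725760.
So not adjacent: 3628800 − 725760 = 2903040, probability 2903040/3628800 = 4/5.

4/5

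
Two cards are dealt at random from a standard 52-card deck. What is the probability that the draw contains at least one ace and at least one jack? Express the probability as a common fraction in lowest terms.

There are C(52,2) = 1326 possible draws.
By inclusion-exclusion on the complements, draws missing all aces or all jacks: C(48,2) + C(48,2) − C(44,2) = 1128 + 1128 − 946 = 1310.
So draws with at least one of each: 1326 − 1310 = 16, probability 16/1326 = 8/663.

8/663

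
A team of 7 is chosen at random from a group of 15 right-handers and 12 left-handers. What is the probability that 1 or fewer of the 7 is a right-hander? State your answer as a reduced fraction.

There are C(27,7) = 888030 ways to choose the 7.
Favorable selections (1 or fewer right-hander): C(15,0)·C(12,7) + C(15,1)·C(12,6) = 792 + 13860 = 14652.
Probability = 14652/888030 = 74/4485.

74/4485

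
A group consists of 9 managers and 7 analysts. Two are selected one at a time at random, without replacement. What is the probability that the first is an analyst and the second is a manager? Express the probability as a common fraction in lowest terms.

21/80

Multiply the conditional probabilities at each draw: 7/16 · 9/15 = 63/240 = 21/80.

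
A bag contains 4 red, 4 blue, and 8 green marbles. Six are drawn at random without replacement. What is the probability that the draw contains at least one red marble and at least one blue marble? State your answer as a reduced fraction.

There are C(16,6) = 8008 possible draws.
By inclusion-exclusion on the complements, draws missing all red or all blue: C(12,6) + C(12,6) − C(8,6) = 924 + 924 − 28 = 1820.
So draws with at least one of each: 8008 − 1820 = 6188, probability 6188/8008 = 17/22.

17/22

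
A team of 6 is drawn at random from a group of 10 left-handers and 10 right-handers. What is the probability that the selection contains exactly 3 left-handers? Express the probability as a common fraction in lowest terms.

120/323

Total number of selections: C(20,6) = 38760.
Selections with exactly 3 left-handers: choose 3 of the 10 left-handers and 3 of the 10 right-handers, C(10,3)·C(10,3) = 120·120 = 14400.
Probability = 14400/38760 = 120/323.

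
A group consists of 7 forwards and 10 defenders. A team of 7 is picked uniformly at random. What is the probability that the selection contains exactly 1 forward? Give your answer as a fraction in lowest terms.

735/9724

The sample space is all 7-subsets of the 17: C(17,7) = 19448.
Selections with exactly 1 forward: choose 1 of the 7 forwards and 6 of the 10 defenders, C(7,1)·C(10,6) = 7·210 = 1470.
Probability = 1470/19448 = 735/9724.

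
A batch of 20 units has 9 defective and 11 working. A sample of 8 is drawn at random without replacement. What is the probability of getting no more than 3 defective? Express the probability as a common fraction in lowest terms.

3905/8398

Total selections: C(20,8) = 125970.
Favorable selections (no more than 3 defective): C(9,0)·C(11,8) + C(9,1)·C(11,7) + C(9,2)·C(11,6) + C(9,3)·C(11,5) = 165 + 2970 + 16632 + 38808 = 58575.
Probability = 58575/125970 = 3905/8398.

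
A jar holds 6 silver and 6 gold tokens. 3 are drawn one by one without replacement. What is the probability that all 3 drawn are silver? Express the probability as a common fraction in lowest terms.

Multiply the conditional probabilities at each draw: 6/12 · 5/11 · 4/10 = 120/1320 = 1/11.

1/11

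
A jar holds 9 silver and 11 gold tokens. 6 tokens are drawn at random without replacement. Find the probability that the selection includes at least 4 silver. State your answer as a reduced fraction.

70/323

There are C(20,6) = 38760 ways to choose the 6.
Favorable selections (at least 4 silver): C(9,4)·C(11,2) + C(9,5)·C(11,1) + C(9,6)·C(11,0) = 6930 + 1386 + 84 = 8400.
Probability = 8400/38760 = 70/323.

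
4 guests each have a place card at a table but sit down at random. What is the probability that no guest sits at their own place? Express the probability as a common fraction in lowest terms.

3/8

There are 4! = 24 seatings.
By inclusion-exclusion, seatings with no fixed points: C(4,0)·4! − C(4,1)·3! + C(4,2)·2! − C(4,3)·1! + C(4,4)·0! = 9.
Probability = 9/24 = 3/8.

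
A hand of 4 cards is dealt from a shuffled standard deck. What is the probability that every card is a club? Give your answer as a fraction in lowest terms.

11/4165

There are C(52,4) = 270725 possible 4-card hands.
Hands that are all clubs: C(13,4) = 715.
Probability = 715/270725 = 11/4165.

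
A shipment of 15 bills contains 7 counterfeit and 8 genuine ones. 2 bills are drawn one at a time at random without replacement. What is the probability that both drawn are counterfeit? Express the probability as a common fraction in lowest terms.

Multiply the conditional probabilities at each draw: 7/15 · 6/14 = 42/210 = 1/5.

1/5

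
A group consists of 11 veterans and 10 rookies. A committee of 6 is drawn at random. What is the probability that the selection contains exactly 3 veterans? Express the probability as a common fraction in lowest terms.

825/2261

The sample space is all 6-subsets of the 21: C(21,6) = 54264.
Selections with exactly 3 veterans: choose 3 of the 11 veterans and 3 of the 10 rookies, C(11,3)·C(10,3) = 165·120 = 19800.
Probability = 19800/54264 = 825/2261.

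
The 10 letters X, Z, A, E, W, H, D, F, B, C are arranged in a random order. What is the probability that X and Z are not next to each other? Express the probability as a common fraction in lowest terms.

There are 10! = 3628800 arrangements.
Arrangements with X and Z adjacent: 2·9! = 725760.
So not adjacent: 3628800 − 725760 = 2903040, probability 2903040/3628800 = 4/5.

4/5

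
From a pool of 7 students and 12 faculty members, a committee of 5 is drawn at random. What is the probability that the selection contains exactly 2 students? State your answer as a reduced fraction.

There are C(19,5) = 11628 ways to choose 5 from 19.
Selections with exactly 2 students: choose 2 of the 7 students and 3 of the 12 faculty members, C(7,2)·C(12,3) = 21·220 = 4620.
Probability = 4620/11628 = 385/969.

385/969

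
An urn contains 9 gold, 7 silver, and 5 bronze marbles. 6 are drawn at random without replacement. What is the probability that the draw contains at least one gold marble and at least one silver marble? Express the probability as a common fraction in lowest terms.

141/152

There are C(21,6) = 54264 possible draws.
By inclusion-exclusion on the complements, draws missing all gold or all silver: C(12,6) + C(14,6) − C(5,6) = 924 + 3003 − 0 = 3927.
So draws with at least one of each: 54264 − 3927 = 50337, probability 50337/54264 = 141/152.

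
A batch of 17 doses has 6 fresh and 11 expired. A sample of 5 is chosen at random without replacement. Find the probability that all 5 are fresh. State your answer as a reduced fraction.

There are C(17,5) = 6188 possible selections.
Selections with all fresh: C(6,5) = 6.
Probability = 6/6188 = 3/3094.

3/3094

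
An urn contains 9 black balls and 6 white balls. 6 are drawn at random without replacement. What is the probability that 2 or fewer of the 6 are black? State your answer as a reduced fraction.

17/143

There are C(15,6) = 5005 ways to choose the 6.
Favorable selections (2 or fewer black): C(9,0)·C(6,6) + C(9,1)·C(6,5) + C(9,2)·C(6,4) = 1 + 54 + 540 = 595.
Probability = 595/5005 = 17/143.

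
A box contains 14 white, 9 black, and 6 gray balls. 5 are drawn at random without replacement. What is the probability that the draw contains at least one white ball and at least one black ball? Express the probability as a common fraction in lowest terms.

4774/5655

There are C(29,5) = 118755 possible draws.
By inclusion-exclusion on the complements, draws missing all white or all black: C(15,5) + C(20,5) − C(6,5) = 3003 + 15504 − 6 = 18501.
So draws with at least one of each: 118755 − 18501 = 100254, probability 100254/118755 = 4774/5655.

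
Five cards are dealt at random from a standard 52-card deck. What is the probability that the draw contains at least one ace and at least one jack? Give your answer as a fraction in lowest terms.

There are C(52,5) = 2598960 possible draws.
By inclusion-exclusion on the complements, draws missing all aces or all jacks: C(48,5) + C(48,5) − C(44,5) = 1712304 + 1712304 − 1086008 = 2338600.
So draws with at least one of each: 2598960 − 2338600 = 260360, probability 260360/2598960 = 6509/64974.

6509/64974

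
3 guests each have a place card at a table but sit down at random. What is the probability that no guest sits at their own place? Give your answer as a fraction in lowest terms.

1/3

There are 3! = 6 seatings.
By inclusion-exclusion, seatings with no fixed points: C(3,0)·3! − C(3,1)·2! + C(3,2)·1! − C(3,3)·0! = 2.
Probability = 2/6 = 1/3.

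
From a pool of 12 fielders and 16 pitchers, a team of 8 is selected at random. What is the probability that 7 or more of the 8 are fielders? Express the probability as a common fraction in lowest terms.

19/4485

Total selections: C(28,8) = 3108105.
Favorable selections (7 or more fielders): C(12,7)·C(16,1) + C(12,8)·C(16,0) = 12672 + 495 = 13167.
Probability = 13167/3108105 = 19/4485.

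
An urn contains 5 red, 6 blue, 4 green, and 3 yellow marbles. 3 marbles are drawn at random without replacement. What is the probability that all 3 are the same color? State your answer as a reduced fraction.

35/816

There are C(18,3) = 816 ways to draw 3 marbles.
All same color: C(5,3) + C(6,3) + C(4,3) + C(3,3) = 10 + 20 + 4 + 1 = 35.
Probability = 35/816.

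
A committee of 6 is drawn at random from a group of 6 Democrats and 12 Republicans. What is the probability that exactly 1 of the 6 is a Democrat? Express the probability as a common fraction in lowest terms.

The sample space is all 6-subsets of the 18: C(18,6) = 18564.
Selections with exactly 1 Democrat: choose 1 of the 6 Democrats and 5 of the 12 Republicans, C(6,1)·C(12,5) = 6·792 = 4752.
Probability = 4752/18564 = 396/1547.

396/1547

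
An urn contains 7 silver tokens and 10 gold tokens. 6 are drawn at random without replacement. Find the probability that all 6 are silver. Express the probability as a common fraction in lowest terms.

There are C(17,6) = 12376 possible selections.
Selections with all silver: C(7,6) = 7.
Probability = 7/12376 = 1/1768.

1/1768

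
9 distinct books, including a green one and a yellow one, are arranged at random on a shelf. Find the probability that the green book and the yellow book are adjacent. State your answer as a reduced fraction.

2/9

There are 9! = 362880 arrangements.
Treat the green book and the yellow book as a block: 8! arrangements of the blocks × 2 orders within the block = 2·40320 = 80640.
Probability = 80640/362880 = 2/9.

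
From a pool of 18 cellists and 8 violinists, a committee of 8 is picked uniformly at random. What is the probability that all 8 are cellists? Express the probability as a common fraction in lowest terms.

There are C(26,8) = 1562275 possible selections.
Selections with all cellists: C(18,8) = 43758.
Probability = 43758/1562275 = 306/10925.

306/10925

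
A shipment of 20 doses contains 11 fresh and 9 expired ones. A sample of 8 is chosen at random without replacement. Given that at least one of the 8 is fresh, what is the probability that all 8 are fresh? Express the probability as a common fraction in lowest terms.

5/3817

Work in counts. Selections with at least one fresh: C(20,8) − C(9,8) = 125970 − 9 = 125961.
Of those, selections where all 8 are fresh: C(11,8) = 165.
Conditional probability = 165/125961 = 5/3817.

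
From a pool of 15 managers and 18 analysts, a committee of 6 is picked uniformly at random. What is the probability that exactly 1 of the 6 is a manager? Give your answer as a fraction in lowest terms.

The sample space is all 6-subsets of the 33: C(33,6) = 1107568.
Selections with exactly 1 manager: choose 1 of the 15 managers and 5 of the 18 analysts, C(15,1)·C(18,5) = 15·8568 = 128520.
Probability = 128520/1107568 = 2295/19778.

2295/19778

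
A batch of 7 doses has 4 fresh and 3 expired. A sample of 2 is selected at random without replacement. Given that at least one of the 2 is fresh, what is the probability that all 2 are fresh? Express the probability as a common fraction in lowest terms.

1/3

Work in counts. Selections with at least one fresh: C(7,2) − C(3,2) = 21 − 3 = 18.
Of those, selections where all 2 are fresh: C(4,2) = 6.
Conditional probability = 6/18 = 1/3.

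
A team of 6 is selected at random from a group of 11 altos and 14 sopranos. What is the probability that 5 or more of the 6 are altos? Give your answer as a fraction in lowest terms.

There are C(25,6) = 177100 ways to choose the 6.
Favorable selections (5 or more altos): C(11,5)·C(14,1) + C(11,6)·C(14,0) = 6468 + 462 = 6930.
Probability = 6930/177100 = 9/230.

9/230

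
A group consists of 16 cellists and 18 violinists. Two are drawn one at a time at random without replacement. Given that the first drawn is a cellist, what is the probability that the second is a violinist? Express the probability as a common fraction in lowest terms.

After removing one cellist, 33 remain: 15 cellists and 18 violinists.
So the probability the next is a violinist is 18/33 = 6/11.

6/11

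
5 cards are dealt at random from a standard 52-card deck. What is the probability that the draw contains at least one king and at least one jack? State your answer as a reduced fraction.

6509/64974

There are C(52,5) = 2598960 possible draws.
By inclusion-exclusion on the complements, draws missing all kings or all jacks: C(48,5) + C(48,5) − C(44,5) = 1712304 + 1712304 − 1086008 = 2338600.
So draws with at least one of each: 2598960 − 2338600 = 260360, probability 260360/2598960 = 6509/64974.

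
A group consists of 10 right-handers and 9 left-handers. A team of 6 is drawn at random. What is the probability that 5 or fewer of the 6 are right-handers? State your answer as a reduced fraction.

There are C(19,6) = 27132 ways to choose the 6.
The complement is exactly 6 right-handers: C(10,6)·C(9,0) = 210.
Probability = 1 − 210/27132 = 26922/27132 = 641/646.

641/646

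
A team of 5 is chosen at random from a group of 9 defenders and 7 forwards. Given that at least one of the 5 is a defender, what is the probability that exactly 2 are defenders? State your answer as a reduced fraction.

Work in counts. Selections with at least one defender: C(16,5) − C(7,5) = 4368 − 21 = 4347.
Of those, selections where exactly 2 are defenders: C(9,2)·C(7,3) = 36·35 = 1260.
Conditional probability = 1260/4347 = 20/69.

20/69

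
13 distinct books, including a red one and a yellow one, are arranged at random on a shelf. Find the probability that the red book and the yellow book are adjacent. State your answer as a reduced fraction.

There are 13! = 6227020800 arrangements.
Treat the red book and the yellow book as a block: 12! arrangements of the blocks × 2 orders within the block = 2·479001600 = 958003200.
Probability = 958003200/6227020800 = 2/13.

2/13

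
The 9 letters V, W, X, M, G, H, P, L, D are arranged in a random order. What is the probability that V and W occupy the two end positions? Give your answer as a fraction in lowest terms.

1/36

There are 9! = 362880 arrangements.
Place V and W at the ends in 2 ways, arrange the remaining 7 in 7! = 5040 ways: 2·5040 = 10080.
Probability = 10080/362880 = 1/36.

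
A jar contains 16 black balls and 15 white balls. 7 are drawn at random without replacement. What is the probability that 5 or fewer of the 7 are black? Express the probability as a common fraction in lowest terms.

38431/40455

Total selections: C(31,7) = 2629575.
Count the complement (more than 5 black): C(16,6)·C(15,1) + C(16,7)·C(15,0) = 120120 + 11440 = 131560.
Probability = 1 − 131560/2629575 = 2498015/2629575 = 38431/40455.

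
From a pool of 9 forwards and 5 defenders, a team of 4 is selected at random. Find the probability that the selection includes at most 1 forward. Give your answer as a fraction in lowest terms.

95/1001

There are C(14,4) = 1001 ways to choose the 4.
Favorable selections (at most 1 forward): C(9,0)·C(5,4) + C(9,1)·C(5,3) = 5 + 90 = 95.
Probability = 95/1001.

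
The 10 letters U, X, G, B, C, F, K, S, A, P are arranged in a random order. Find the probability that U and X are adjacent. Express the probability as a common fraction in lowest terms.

There are 10! = 3628800 arrangements.
Treat U and X as a block: 9! arrangements of the blocks × 2 orders within the block = 2·362880 = 725760.
Probability = 725760/3628800 = 1/5.

1/5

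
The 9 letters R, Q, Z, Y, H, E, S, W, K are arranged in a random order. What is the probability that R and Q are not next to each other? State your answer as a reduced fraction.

There are 9! = 362880 arrangements.
Arrangements with R and Q adjacent: 2·8! = 80640.
So not adjacent: 362880 − 80640 = 282240, probability 282240/362880 = 7/9.

7/9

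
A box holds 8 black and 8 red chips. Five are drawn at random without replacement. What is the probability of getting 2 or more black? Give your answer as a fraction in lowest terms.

Total selections: C(16,5) = 4368.
Favorable selections (2 or more black): C(8,2)·C(8,3) + C(8,3)·C(8,2) + C(8,4)·C(8,1) + C(8,5)·C(8,0) = 1568 + 1568 + 560 + 56 = 3752.
Probability = 3752/4368 = 67/78.

67/78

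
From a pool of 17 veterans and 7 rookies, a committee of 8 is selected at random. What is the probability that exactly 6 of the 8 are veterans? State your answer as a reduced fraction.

5096/14421

Total number of selections: C(24,8) = 735471.
Selections with exactly 6 veterans: choose 6 of the 17 veterans and 2 of the 7 rookies, C(17,6)·C(7,2) = 12376·21 = 259896.
Probability = 259896/735471 = 5096/14421.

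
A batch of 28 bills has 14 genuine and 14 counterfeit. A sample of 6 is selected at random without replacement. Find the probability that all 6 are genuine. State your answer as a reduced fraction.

There are C(28,6) = 376740 possible selections.
Selections with all genuine: C(14,6) = 3003.
Probability = 3003/376740 = 11/1380.

11/1380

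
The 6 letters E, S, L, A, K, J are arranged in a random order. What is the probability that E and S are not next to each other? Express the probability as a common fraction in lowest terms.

2/3

There are 6! = 720 arrangements.
Arrangements with E and S adjacent: 2·5! = 240.
So not adjacent: 720 − 240 = 480, probability 480/720 = 2/3.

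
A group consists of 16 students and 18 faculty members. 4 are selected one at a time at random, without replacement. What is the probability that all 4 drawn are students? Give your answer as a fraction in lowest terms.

455/11594

Multiply the conditional probabilities at each draw: 16/34 · 15/33 · 14/32 · 13/31 = 43680/1113024 = 455/11594.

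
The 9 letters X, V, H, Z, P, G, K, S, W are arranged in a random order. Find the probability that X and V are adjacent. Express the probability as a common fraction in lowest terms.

2/9

There are 9! = 362880 arrangements.
Treat X and V as a block: 8! arrangements of the blocks × 2 orders within the block = 2·40320 = 80640.
Probability = 80640/362880 = 2/9.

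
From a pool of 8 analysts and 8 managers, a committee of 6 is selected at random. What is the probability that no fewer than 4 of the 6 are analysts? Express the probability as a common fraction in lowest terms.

87/286

There are C(16,6) = 8008 ways to choose the 6.
Favorable selections (no fewer than 4 analysts): C(8,4)·C(8,2) + C(8,5)·C(8,1) + C(8,6)·C(8,0) = 1960 + 448 + 28 = 2436.
Probability = 2436/8008 = 87/286.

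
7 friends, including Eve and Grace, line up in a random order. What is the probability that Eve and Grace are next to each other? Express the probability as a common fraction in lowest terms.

There are 7! = 5040 arrangements.
Treat Eve and Grace as a block: 6! arrangements of the blocks × 2 orders within the block = 2·720 = 1440.
Probability = 1440/5040 = 2/7.

2/7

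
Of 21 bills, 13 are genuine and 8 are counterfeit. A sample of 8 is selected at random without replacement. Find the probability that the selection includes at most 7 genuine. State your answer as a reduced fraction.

22467/22610

Total selections: C(21,8) = 203490.
The complement is exactly 8 genuine: C(13,8)·C(8,0) = 1287.
Probability = 1 − 1287/203490 = 202203/203490 = 22467/22610.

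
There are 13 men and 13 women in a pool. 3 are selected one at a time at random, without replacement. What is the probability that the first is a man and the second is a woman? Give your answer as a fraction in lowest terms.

13/50

Multiply the conditional probabilities at each draw: 13/26 · 13/25 = 169/650 = 13/50.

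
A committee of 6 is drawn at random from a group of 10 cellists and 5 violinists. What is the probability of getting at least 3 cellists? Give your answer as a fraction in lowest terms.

954/1001

Total selections: C(15,6) = 5005.
Favorable selections (at least 3 cellists): C(10,3)·C(5,3) + C(10,4)·C(5,2) + C(10,5)·C(5,1) + C(10,6)·C(5,0) = 1200 + 2100 + 1260 + 210 = 4770.
Probability = 4770/5005 = 954/1001.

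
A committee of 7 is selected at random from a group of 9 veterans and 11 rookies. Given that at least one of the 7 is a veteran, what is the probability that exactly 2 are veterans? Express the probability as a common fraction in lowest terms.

Work in counts. Selections with at least one veteran: C(20,7) − C(11,7) = 77520 − 330 = 77190.
Of those, selections where exactly 2 are veterans: C(9,2)·C(11,5) = 36·462 = 16632.
Conditional probability = 16632/77190 = 2772/12865.

2772/12865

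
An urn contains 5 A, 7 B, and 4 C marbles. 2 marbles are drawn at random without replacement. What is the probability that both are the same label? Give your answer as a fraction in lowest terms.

There are C(16,2) = 120 ways to draw 2 marbles.
All same label: C(5,2) + C(7,2) + C(4,2) = 10 + 21 + 6 = 37.
Probability = 37/120.

37/120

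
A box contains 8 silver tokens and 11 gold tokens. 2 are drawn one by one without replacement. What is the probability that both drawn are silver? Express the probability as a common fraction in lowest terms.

28/171

Multiply the conditional probabilities at each draw: 8/19 · 7/18 = 56/342 = 28/171.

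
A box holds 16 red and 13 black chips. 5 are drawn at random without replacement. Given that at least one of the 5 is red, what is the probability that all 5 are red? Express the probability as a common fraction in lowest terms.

Work in counts. Selections with at least one red: C(29,5) − C(13,5) = 118755 − 1287 = 117468.
Of those, selections where all 5 are red: C(16,5) = 4368.
Conditional probability = 4368/117468 = 28/753.

28/753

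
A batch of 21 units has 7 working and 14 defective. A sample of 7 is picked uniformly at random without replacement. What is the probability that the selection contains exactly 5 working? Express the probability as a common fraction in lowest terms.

There are C(21,7) = 116280 ways to choose 7 from 21.
Selections with exactly 5 working: choose 5 of the 7 working and 2 of the 14 defective, C(7,5)·C(14,2) = 21·91 = 1911.
Probability = 1911/116280 = 637/38760.

637/38760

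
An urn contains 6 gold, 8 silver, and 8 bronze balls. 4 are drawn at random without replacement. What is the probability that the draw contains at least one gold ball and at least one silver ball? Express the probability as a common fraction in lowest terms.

652/1045

There are C(22,4) = 7315 possible draws.
By inclusion-exclusion on the complements, draws missing all gold or all silver: C(16,4) + C(14,4) − C(8,4) = 1820 + 1001 − 70 = 2751.
So draws with at least one of each: 7315 − 2751 = 4564, probability 4564/7315 = 652/1045.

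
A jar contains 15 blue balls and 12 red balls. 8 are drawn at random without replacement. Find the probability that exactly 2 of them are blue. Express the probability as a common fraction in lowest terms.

There are C(27,8) = 2220075 ways to choose 8 from 27.
Selections with exactly 2 blue: choose 2 of the 15 blue and 6 of the 12 red, C(15,2)·C(12,6) = 105·924 = 97020.
Probability = 97020/2220075 = 196/4485.

196/4485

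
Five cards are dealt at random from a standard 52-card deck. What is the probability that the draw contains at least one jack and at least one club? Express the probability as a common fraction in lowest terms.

There are C(52,5) = 2598960 possible draws.
By inclusion-exclusion on the complements, draws missing all jacks or all clubs: C(48,5) + C(39,5) − C(36,5) = 1712304 + 575757 − 376992 = 1911069.
So draws with at least one of each: 2598960 − 1911069 = 687891, probability 687891/2598960 = 229297/866320.

229297/866320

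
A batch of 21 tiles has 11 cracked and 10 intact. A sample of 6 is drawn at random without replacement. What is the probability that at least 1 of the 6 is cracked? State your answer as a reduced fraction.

1287/1292

Total selections: C(21,6) = 54264.
The complement is all 6 are intact: C(10,6) = 210.
Probability = 1 − 210/54264 = 54054/54264 = 1287/1292.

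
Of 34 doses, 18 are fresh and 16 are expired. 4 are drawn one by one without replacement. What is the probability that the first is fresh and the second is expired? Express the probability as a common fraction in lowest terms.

Multiply the conditional probabilities at each draw: 18/34 · 16/33 = 288/1122 = 48/187.

48/187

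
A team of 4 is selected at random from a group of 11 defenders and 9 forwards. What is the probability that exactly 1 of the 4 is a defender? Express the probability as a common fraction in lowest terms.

308/1615

The sample space is all 4-subsets of the 20: C(20,4) = 4845.
Selections with exactly 1 defender: choose 1 of the 11 defenders and 3 of the 9 forwards, C(11,1)·C(9,3) = 11·84 = 924.
Probability = 924/4845 = 308/1615.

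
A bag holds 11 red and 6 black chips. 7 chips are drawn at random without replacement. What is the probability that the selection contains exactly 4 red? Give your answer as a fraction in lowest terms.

75/221

The sample space is all 7-subsets of the 17: C(17,7) = 19448.
Selections with exactly 4 red: choose 4 of the 11 red and 3 of the 6 black, C(11,4)·C(6,3) = 330·20 = 6600.
Probability = 6600/19448 = 75/221.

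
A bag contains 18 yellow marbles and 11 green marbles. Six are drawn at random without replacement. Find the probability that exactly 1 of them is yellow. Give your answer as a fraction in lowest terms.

The sample space is all 6-subsets of the 29: C(29,6) = 475020.
Selections with exactly 1 yellow: choose 1 of the 18 yellow and 5 of the 11 green, C(18,1)·C(11,5) = 18·462 = 8316.
Probability = 8316/475020 = 33/1885.

33/1885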